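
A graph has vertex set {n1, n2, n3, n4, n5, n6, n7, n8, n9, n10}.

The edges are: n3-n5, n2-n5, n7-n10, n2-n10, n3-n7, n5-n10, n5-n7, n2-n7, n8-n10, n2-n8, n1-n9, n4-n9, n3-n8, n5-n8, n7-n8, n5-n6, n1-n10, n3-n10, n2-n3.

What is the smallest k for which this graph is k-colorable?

n2, n3, n5, n7, n8, n10 are pairwise adjacent (a clique of size 6), so at least 6 colors are needed.
6 colors suffice: color 1 → {n1, n4, n5}; color 2 → {n6, n9, n10}; color 3 → {n3}; color 4 → {n2}; color 5 → {n7}; color 6 → {n8}. Every edge joins two different colors.

6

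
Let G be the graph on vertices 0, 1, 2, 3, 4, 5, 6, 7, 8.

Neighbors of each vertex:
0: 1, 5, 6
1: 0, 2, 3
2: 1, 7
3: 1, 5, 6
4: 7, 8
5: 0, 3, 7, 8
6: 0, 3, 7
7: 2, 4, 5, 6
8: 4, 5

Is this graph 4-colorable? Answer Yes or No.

The chromatic number is 3. The cycle 1-2-7-6-0-1 has odd length 5, so it cannot be 2-colored; at least 3 colors are needed.
3 colors suffice: color a → {0, 3, 7, 8}; color b → {1, 4, 5, 6}; color c → {2}.
Since 4 ≥ 3, a proper 4-coloring certainly exists.

Yes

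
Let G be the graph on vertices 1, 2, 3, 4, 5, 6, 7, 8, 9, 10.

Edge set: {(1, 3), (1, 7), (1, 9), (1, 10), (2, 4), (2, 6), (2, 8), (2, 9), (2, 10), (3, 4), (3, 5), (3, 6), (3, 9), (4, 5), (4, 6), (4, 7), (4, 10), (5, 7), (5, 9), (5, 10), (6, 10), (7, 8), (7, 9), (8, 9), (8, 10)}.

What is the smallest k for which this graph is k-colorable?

2, 4, 6, 10 are pairwise adjacent (a clique of size 4), so at least 4 colors are needed.
4 colors suffice: color red → {9, 10}; color blue → {1, 4, 8}; color green → {5, 6}; color yellow → {2, 3, 7}. No two adjacent vertices share a color.

4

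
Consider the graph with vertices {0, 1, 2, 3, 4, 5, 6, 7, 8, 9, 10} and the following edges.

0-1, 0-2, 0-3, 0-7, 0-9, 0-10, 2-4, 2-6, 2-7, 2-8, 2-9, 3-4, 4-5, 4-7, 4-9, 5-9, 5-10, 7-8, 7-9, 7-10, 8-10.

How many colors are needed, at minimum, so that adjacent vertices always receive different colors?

2, 4, 7, 9 are pairwise adjacent (a clique of size 4), so at least 4 colors are needed.
4 colors suffice: color a → {1, 2, 3, 10}; color b → {0, 4, 6, 8}; color c → {5, 7}; color d → {9}. Each edge has distinct colors on its endpoints.

4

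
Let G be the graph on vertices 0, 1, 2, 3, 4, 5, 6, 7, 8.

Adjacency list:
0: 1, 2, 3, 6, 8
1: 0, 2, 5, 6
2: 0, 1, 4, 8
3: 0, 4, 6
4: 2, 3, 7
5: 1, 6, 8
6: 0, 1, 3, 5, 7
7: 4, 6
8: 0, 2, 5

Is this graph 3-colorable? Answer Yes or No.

The chromatic number is 3. 0, 2, 8 form a triangle, so at least 3 colors are needed.
3 colors suffice: color red → {2, 6}; color blue → {0, 4, 5}; color green → {1, 3, 7, 8}.
That is already a proper 3-coloring.

Yes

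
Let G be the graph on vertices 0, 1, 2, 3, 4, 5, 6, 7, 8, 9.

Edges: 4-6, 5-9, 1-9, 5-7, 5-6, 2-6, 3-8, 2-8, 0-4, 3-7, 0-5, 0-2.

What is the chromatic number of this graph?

2

1 and 9 are adjacent, so at least 2 colors are needed.
A valid assignment using 2 colors: 0=b, 1=a, 2=a, 3=a, 4=a, 5=a, 6=b, 7=b, 8=b, 9=b. Each edge has distinct colors on its endpoints.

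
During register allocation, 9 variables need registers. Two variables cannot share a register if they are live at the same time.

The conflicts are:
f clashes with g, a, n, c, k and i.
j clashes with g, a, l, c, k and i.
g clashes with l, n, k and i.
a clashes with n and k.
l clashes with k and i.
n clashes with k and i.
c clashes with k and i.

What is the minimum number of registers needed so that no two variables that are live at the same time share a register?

j, g, l, i are mutually in conflict, so at least 4 registers are needed.
Using 4 registers: f=3, j=3, g=2, a=2, l=4, n=4, c=2, k=1, i=1. Each listed conflict is separated.

4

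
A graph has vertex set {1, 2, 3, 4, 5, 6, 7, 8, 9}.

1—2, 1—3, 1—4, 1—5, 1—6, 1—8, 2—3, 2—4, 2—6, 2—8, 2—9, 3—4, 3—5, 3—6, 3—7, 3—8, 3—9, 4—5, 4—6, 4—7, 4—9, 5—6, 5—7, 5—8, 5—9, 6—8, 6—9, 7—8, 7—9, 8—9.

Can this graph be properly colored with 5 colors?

The chromatic number is 5. 3, 5, 6, 8, 9 are pairwise adjacent (a clique of size 5), so at least 5 colors are needed.
A valid assignment using 5 colors: 1=e, 2=b, 3=a, 4=c, 5=b, 6=d, 7=d, 8=c, 9=e.
That is already a proper 5-coloring.

Yes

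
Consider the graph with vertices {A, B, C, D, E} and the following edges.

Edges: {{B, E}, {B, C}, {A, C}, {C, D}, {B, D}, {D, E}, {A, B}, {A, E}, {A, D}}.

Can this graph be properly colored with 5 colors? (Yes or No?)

Yes

The chromatic number is 4. A, B, C, D are mutually adjacent (a clique of size 4), so at least 4 colors are needed.
4 colors suffice: A=green, B=red, C=yellow, D=blue, E=yellow.
Since 5 ≥ 4, a proper 5-coloring certainly exists.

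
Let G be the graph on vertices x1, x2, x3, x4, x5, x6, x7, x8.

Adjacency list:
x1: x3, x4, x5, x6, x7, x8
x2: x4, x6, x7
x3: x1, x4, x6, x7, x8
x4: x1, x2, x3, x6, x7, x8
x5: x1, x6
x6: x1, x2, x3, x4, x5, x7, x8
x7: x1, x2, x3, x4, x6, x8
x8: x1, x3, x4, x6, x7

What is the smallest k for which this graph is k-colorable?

x1, x3, x4, x6, x7, x8 are mutually adjacent (a clique of size 6), so at least 6 colors are needed.
6 colors suffice: color 1 → {x6}; color 2 → {x1, x2}; color 3 → {x5, x7}; color 4 → {x4}; color 5 → {x3}; color 6 → {x8}. No two adjacent vertices share a color.

6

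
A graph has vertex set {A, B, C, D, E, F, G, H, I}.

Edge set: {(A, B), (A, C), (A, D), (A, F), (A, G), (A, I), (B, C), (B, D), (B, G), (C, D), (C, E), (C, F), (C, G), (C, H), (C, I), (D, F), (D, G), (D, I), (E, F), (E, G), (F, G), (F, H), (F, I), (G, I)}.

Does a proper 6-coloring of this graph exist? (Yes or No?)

The chromatic number is 6. A, C, D, F, G, I are pairwise adjacent (a clique of size 6), so at least 6 colors are needed.
6 colors suffice: color 1 → {C}; color 2 → {G, H}; color 3 → {B, F}; color 4 → {D, E}; color 5 → {A}; color 6 → {I}.
That is already a proper 6-coloring.

Yes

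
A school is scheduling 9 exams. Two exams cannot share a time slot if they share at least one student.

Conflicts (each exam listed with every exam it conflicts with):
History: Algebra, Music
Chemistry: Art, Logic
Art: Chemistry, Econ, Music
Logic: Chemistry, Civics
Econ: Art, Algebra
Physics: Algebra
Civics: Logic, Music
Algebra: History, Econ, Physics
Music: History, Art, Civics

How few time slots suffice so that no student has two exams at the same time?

The cycle Music-History-Algebra-Econ-Art-Music has odd length 5, so it cannot be 2-colored; at least 3 time slots are needed.
3 time slots suffice: time slot 1 → {Art, Civics, Algebra}; time slot 2 → {Logic, Econ, Physics, Music}; time slot 3 → {History, Chemistry}. No two conflicting exams share a time slot.

3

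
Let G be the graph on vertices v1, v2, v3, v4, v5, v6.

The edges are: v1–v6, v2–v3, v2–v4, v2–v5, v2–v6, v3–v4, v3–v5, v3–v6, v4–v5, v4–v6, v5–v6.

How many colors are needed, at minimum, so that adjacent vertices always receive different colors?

5

v2, v3, v4, v5, v6 are pairwise adjacent (a clique of size 5), so at least 5 colors are needed.
5 colors suffice: color 1 → {v6}; color 2 → {v1, v4}; color 3 → {v3}; color 4 → {v2}; color 5 → {v5}. No two adjacent vertices share a color.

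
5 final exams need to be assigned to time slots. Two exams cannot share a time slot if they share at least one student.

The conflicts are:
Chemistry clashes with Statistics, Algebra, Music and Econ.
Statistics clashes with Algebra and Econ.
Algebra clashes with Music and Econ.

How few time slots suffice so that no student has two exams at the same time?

Chemistry, Statistics, Algebra, Econ pairwise conflict, so at least 4 time slots are needed.
4 time slots suffice: Chemistry=2, Statistics=4, Algebra=1, Music=3, Econ=3. Each listed conflict is separated.

4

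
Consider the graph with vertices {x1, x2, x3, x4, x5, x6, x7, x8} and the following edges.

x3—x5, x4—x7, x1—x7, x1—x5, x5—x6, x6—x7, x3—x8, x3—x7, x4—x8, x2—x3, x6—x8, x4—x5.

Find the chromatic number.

x4 and x8 are adjacent, so at least 2 colors are needed.
A valid assignment using 2 colors: x1=B, x2=R, x3=B, x4=B, x5=R, x6=B, x7=R, x8=R. Every edge joins two different colors.

2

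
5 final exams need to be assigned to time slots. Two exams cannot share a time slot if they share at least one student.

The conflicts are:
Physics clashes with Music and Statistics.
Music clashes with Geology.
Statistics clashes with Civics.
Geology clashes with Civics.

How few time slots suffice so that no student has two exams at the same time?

The cycle Civics-Statistics-Physics-Music-Geology-Civics has odd length 5, so it cannot be 2-colored; at least 3 time slots are needed.
A valid assignment using 3 time slots: Physics=1, Music=2, Statistics=3, Geology=1, Civics=2. Every pair that conflicts lands in different time slots.

3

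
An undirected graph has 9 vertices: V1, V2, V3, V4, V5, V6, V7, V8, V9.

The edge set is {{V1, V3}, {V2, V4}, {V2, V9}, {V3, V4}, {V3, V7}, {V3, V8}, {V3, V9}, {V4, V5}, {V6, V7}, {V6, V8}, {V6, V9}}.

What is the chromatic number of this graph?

2

V3 and V8 are adjacent, so at least 2 colors are needed.
2 colors suffice: V1=2, V2=1, V3=1, V4=2, V5=1, V6=1, V7=2, V8=2, V9=2. Every edge joins two different colors.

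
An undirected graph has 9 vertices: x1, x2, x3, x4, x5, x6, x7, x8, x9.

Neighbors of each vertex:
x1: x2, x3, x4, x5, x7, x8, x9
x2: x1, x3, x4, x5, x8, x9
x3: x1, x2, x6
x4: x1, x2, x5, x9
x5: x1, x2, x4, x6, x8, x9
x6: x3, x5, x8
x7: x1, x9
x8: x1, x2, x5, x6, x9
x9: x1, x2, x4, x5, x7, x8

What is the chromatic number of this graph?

5

x1, x2, x5, x8, x9 form a clique, so at least 5 colors are needed.
A valid assignment using 5 colors: x1=1, x2=2, x3=3, x4=5, x5=4, x6=1, x7=2, x8=5, x9=3. No two adjacent vertices share a color.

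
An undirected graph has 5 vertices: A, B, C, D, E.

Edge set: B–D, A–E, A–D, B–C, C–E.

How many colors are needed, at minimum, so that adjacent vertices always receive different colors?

3

The cycle E-C-B-D-A-E has odd length 5, so it cannot be 2-colored; at least 3 colors are needed.
One proper 3-coloring: A=1, B=1, C=2, D=2, E=3. Each edge has distinct colors on its endpoints.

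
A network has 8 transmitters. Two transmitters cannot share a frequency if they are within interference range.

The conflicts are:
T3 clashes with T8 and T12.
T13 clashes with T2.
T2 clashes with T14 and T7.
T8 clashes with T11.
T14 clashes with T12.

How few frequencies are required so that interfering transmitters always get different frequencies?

2

T13 and T2 conflict, so at least 2 frequencies are needed.
2 frequencies suffice: T3=2, T13=2, T2=1, T8=1, T14=2, T7=2, T12=1, T11=2. Each listed conflict is separated.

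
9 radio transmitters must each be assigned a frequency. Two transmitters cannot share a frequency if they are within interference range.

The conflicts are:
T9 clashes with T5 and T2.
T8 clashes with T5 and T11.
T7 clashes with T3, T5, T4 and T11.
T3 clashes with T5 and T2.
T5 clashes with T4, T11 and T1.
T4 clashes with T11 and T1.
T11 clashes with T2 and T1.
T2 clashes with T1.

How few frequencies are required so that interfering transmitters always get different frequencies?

T5, T4, T11, T1 pairwise conflict, so at least 4 frequencies are needed.
4 frequencies suffice: frequency 1 → {T5, T2}; frequency 2 → {T9, T3, T11}; frequency 3 → {T8, T7, T1}; frequency 4 → {T4}. No two conflicting transmitters share a frequency.

4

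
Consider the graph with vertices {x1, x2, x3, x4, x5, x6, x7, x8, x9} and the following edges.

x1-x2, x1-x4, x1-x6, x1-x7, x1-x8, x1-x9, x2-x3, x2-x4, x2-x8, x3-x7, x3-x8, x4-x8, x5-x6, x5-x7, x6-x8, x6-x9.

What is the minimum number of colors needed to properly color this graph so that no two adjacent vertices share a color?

x1, x2, x4, x8 are pairwise adjacent (a clique of size 4), so at least 4 colors are needed.
4 colors suffice: color 1 → {x1, x3, x5}; color 2 → {x7, x8, x9}; color 3 → {x2, x6}; color 4 → {x4}. No two adjacent vertices share a color.

4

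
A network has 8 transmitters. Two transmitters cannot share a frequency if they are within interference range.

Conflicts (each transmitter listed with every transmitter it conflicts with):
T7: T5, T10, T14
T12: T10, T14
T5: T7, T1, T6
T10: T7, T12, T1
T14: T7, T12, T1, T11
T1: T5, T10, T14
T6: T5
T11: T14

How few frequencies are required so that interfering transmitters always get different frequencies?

T5 and T6 conflict, so at least 2 frequencies are needed.
A valid assignment using 2 frequencies: T7=2, T12=2, T5=1, T10=1, T14=1, T1=2, T6=2, T11=2. Each listed conflict is separated.

2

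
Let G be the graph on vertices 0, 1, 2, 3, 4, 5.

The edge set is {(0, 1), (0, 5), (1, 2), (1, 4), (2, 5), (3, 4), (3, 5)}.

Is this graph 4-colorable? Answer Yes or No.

Yes

The chromatic number is 3. The cycle 1-4-3-5-0-1 has odd length 5, so it cannot be 2-colored; at least 3 colors are needed.
3 colors suffice: color red → {1, 5}; color blue → {0, 2, 3}; color green → {4}.
Since 4 ≥ 3, a proper 4-coloring certainly exists.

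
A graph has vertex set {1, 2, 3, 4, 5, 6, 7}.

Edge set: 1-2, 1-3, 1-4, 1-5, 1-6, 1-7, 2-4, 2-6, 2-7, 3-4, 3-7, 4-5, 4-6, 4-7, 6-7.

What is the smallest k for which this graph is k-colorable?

1, 2, 4, 6, 7 are pairwise adjacent (a clique of size 5), so at least 5 colors are needed.
5 colors suffice: color a → {4}; color b → {1}; color c → {5, 7}; color d → {3, 6}; color e → {2}. No two adjacent vertices share a color.

5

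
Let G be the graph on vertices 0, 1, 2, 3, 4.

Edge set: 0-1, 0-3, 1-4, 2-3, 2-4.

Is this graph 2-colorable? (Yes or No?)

No

The cycle 2-3-0-1-4-2 has odd length 5, so it cannot be 2-colored; at least 3 colors are needed.
So 2 colors are not enough.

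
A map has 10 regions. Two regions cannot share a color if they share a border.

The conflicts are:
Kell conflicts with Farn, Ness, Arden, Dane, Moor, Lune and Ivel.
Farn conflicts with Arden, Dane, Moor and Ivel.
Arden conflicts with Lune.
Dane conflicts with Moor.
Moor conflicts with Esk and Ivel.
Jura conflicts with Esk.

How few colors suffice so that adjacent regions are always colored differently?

Kell, Farn, Moor, Ivel are mutually in conflict, so at least 4 colors are needed.
4 colors suffice: color 1 → {Kell, Esk}; color 2 → {Ness, Arden, Moor, Jura}; color 3 → {Farn, Lune}; color 4 → {Dane, Ivel}. Every pair that conflicts lands in different colors.

4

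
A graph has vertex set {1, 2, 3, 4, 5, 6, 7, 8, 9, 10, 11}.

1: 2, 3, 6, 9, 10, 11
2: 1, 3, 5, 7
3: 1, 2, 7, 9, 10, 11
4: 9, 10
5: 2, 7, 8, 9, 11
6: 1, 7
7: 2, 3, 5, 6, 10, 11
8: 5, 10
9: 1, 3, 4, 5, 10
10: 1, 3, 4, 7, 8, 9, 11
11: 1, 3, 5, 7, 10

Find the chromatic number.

4

1, 3, 10, 11 are mutually adjacent (a clique of size 4), so at least 4 colors are needed.
4 colors suffice: color red → {5, 6, 10}; color blue → {3, 4, 8}; color green → {1, 7}; color yellow → {2, 9, 11}. Each edge has distinct colors on its endpoints.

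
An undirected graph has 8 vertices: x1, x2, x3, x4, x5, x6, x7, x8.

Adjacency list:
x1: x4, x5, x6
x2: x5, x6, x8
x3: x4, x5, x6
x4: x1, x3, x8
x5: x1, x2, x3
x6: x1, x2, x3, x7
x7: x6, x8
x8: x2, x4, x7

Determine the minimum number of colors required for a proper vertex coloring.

The cycle x4-x8-x7-x6-x1-x4 has odd length 5, so it cannot be 2-colored; at least 3 colors are needed.
3 colors suffice: color 1 → {x5, x6, x8}; color 2 → {x1, x2, x3, x7}; color 3 → {x4}. No two adjacent vertices share a color.

3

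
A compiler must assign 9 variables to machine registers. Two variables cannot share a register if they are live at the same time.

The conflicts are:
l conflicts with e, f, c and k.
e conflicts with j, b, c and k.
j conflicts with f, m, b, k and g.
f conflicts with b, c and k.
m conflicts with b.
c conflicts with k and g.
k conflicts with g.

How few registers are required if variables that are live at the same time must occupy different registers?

4

l, f, c, k all conflict with each other, so at least 4 registers are needed.
4 registers suffice: register 1 → {b, k}; register 2 → {j, c}; register 3 → {e, f, m, g}; register 4 → {l}. Every pair that conflicts lands in different registers.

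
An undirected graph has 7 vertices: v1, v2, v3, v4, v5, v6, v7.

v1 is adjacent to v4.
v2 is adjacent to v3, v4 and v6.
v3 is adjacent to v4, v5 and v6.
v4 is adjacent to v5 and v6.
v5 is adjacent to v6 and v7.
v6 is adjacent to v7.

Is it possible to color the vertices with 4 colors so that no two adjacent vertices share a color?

Yes

The chromatic number is 4. v2, v3, v4, v6 are pairwise adjacent (a clique of size 4), so at least 4 colors are needed.
A valid assignment using 4 colors: v1=1, v2=4, v3=3, v4=2, v5=4, v6=1, v7=2.
That is already a proper 4-coloring.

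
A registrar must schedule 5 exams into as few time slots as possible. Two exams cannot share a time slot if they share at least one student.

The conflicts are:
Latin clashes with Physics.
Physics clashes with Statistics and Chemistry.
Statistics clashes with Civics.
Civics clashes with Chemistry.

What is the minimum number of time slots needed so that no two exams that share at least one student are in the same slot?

Statistics and Civics conflict, so at least 2 time slots are needed.
A valid assignment using 2 time slots: Latin=2, Physics=1, Statistics=2, Civics=1, Chemistry=2. Each listed conflict is separated.

2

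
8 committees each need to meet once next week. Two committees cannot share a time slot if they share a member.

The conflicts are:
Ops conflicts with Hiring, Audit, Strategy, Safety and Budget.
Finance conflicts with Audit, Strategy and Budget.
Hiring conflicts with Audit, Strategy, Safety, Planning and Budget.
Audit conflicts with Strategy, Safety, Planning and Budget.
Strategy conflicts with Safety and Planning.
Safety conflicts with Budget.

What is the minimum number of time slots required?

Ops, Hiring, Audit, Safety, Budget all conflict with each other, so at least 5 time slots are needed.
5 time slots suffice: Ops=4, Finance=2, Hiring=2, Audit=1, Strategy=3, Safety=5, Planning=4, Budget=3. Every pair that conflicts lands in different time slots.

5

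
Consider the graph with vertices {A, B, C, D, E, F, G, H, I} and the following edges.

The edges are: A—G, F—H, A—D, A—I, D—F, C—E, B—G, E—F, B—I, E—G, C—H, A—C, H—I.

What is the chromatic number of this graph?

The cycle F-E-G-A-D-F has odd length 5, so it cannot be 2-colored; at least 3 colors are needed.
3 colors suffice: A=red, B=red, C=blue, D=blue, E=green, F=red, G=blue, H=green, I=blue. No two adjacent vertices share a color.

3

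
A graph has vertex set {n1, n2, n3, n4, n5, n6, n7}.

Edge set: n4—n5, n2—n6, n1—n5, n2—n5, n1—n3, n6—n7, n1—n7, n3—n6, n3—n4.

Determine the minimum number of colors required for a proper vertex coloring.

3

The cycle n5-n4-n3-n6-n2-n5 has odd length 5, so it cannot be 2-colored; at least 3 colors are needed.
A valid assignment using 3 colors: n1=blue, n2=green, n3=red, n4=blue, n5=red, n6=blue, n7=red. No two adjacent vertices share a color.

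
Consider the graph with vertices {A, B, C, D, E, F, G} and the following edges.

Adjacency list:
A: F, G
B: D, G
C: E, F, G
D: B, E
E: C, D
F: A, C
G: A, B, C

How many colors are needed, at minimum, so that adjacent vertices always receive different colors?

The cycle D-E-C-G-B-D has odd length 5, so it cannot be 2-colored; at least 3 colors are needed.
3 colors suffice: color 1 → {A, B, C}; color 2 → {D, F, G}; color 3 → {E}. Every edge joins two different colors.

3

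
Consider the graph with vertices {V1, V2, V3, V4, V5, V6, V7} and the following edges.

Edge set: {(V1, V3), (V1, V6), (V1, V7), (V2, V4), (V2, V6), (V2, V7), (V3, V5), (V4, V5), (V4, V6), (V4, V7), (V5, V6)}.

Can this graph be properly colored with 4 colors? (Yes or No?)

Yes

The chromatic number is 3. V4, V5, V6 are mutually adjacent, so at least 3 colors are needed.
3 colors suffice: color 1 → {V3, V6, V7}; color 2 → {V1, V4}; color 3 → {V2, V5}.
Since 4 ≥ 3, a proper 4-coloring certainly exists.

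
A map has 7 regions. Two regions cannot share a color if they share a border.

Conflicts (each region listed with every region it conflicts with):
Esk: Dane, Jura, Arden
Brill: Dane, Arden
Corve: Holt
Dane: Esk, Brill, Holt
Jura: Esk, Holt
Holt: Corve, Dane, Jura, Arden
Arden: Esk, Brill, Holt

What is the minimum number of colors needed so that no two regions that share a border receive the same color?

2

Holt and Arden conflict, so at least 2 colors are needed.
A valid assignment using 2 colors: Esk=1, Brill=1, Corve=2, Dane=2, Jura=2, Holt=1, Arden=2. Each listed conflict is separated.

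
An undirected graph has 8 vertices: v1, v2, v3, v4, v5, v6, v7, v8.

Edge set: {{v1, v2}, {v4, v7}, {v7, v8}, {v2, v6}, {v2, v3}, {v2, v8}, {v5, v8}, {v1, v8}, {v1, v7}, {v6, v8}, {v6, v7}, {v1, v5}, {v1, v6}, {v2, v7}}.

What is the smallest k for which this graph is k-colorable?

v1, v2, v6, v7, v8 form a clique, so at least 5 colors are needed.
5 colors suffice: color 1 → {v3, v4, v8}; color 2 → {v5, v7}; color 3 → {v2}; color 4 → {v1}; color 5 → {v6}. Each edge has distinct colors on its endpoints.

5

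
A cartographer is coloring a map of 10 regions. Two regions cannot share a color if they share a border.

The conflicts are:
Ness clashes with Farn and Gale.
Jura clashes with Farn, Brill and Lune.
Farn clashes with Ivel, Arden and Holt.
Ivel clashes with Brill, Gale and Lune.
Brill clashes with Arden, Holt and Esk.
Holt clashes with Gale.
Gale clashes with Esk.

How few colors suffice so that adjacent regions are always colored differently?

2

Ivel and Gale conflict, so at least 2 colors are needed.
A valid assignment using 2 colors: Ness=2, Jura=2, Farn=1, Ivel=2, Brill=1, Arden=2, Holt=2, Gale=1, Esk=2, Lune=1. Each listed conflict is separated.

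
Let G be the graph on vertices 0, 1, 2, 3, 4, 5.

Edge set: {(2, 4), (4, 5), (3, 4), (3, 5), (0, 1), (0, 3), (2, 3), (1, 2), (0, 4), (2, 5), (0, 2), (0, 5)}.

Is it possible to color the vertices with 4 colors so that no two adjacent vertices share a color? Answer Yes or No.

No

0, 2, 3, 4, 5 are mutually adjacent (a clique of size 5), so at least 5 colors are needed.
So 4 colors are not enough.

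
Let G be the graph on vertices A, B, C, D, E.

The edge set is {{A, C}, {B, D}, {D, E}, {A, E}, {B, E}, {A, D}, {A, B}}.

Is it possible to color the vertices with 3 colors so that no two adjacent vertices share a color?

No

A, B, D, E form a clique, so at least 4 colors are needed.
So 3 colors are not enough.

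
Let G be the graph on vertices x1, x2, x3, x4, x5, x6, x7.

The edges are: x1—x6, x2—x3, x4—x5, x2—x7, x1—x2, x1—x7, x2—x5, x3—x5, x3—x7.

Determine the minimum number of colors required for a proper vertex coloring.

x2, x3, x7 are mutually adjacent, so at least 3 colors are needed.
3 colors suffice: x1=2, x2=1, x3=2, x4=1, x5=3, x6=1, x7=3. Each edge has distinct colors on its endpoints.

3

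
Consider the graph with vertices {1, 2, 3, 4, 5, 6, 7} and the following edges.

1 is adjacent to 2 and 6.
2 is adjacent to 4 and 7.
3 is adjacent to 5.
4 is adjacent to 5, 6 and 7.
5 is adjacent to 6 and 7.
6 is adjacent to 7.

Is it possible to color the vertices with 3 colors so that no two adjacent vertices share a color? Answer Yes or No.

4, 5, 6, 7 are pairwise adjacent (a clique of size 4), so at least 4 colors are needed.
So 3 colors are not enough.

No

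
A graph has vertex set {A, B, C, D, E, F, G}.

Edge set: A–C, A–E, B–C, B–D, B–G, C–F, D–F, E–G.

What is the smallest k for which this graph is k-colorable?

The cycle B-G-E-A-C-B has odd length 5, so it cannot be 2-colored; at least 3 colors are needed.
3 colors suffice: A=3, B=1, C=2, D=2, E=1, F=1, G=2. Each edge has distinct colors on its endpoints.

3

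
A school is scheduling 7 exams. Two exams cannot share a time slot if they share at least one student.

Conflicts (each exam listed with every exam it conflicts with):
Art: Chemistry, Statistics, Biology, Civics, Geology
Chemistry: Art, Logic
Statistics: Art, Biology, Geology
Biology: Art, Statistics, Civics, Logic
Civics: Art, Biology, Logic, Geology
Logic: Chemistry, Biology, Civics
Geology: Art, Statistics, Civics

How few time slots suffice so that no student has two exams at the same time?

3

Art, Civics, Geology are mutually in conflict, so at least 3 time slots are needed.
3 time slots suffice: time slot 1 → {Art, Logic}; time slot 2 → {Chemistry, Statistics, Civics}; time slot 3 → {Biology, Geology}. No two conflicting exams share a time slot.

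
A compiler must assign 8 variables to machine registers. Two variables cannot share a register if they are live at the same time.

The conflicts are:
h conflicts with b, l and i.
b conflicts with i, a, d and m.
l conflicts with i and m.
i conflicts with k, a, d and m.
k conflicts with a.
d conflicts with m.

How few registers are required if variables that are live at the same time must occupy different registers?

b, i, d, m are mutually in conflict, so at least 4 registers are needed.
4 registers suffice: register 1 → {i}; register 2 → {b, l, k}; register 3 → {h, a, m}; register 4 → {d}. Every pair that conflicts lands in different registers.

4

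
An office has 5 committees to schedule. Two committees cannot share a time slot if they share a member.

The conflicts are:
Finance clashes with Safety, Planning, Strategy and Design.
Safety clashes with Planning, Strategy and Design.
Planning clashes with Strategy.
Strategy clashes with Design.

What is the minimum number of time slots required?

4

Finance, Safety, Planning, Strategy are mutually in conflict, so at least 4 time slots are needed.
4 time slots suffice: time slot 1 → {Safety}; time slot 2 → {Strategy}; time slot 3 → {Finance}; time slot 4 → {Planning, Design}. Each listed conflict is separated.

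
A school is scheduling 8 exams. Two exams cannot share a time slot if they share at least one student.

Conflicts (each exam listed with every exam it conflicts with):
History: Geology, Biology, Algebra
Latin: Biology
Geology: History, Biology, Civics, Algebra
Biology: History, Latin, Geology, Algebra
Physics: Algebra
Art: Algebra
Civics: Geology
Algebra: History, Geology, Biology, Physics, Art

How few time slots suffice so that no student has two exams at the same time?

History, Geology, Biology, Algebra pairwise conflict, so at least 4 time slots are needed.
4 time slots suffice: time slot 1 → {Latin, Civics, Algebra}; time slot 2 → {Geology, Physics, Art}; time slot 3 → {Biology}; time slot 4 → {History}. No two conflicting exams share a time slot.

4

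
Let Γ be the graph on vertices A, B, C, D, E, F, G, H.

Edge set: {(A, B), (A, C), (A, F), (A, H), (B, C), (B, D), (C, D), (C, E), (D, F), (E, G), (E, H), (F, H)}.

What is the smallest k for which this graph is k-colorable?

3

B, C, D are mutually adjacent, so at least 3 colors are needed.
One proper 3-coloring: A=blue, B=green, C=red, D=blue, E=blue, F=red, G=red, H=green. Each edge has distinct colors on its endpoints.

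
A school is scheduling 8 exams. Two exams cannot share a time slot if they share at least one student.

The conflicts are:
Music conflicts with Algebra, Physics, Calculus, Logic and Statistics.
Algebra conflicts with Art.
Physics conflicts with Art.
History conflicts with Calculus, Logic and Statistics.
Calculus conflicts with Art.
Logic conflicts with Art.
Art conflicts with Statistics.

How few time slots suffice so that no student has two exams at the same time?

2

History and Calculus conflict, so at least 2 time slots are needed.
2 time slots suffice: time slot 1 → {Music, History, Art}; time slot 2 → {Algebra, Physics, Calculus, Logic, Statistics}. Every pair that conflicts lands in different time slots.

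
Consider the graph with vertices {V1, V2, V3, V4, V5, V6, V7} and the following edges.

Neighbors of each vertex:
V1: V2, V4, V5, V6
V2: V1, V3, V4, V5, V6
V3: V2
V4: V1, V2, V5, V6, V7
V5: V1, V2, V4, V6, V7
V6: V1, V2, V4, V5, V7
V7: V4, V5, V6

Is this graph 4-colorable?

No

V1, V2, V4, V5, V6 are pairwise adjacent (a clique of size 5), so at least 5 colors are needed.
So 4 colors are not enough.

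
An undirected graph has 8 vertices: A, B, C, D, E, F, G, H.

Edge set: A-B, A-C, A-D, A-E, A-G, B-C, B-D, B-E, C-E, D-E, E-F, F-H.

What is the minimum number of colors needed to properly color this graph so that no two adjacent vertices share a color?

4

A, B, C, E are pairwise adjacent (a clique of size 4), so at least 4 colors are needed.
4 colors suffice: color 1 → {A, F}; color 2 → {E, G, H}; color 3 → {B}; color 4 → {C, D}. No two adjacent vertices share a color.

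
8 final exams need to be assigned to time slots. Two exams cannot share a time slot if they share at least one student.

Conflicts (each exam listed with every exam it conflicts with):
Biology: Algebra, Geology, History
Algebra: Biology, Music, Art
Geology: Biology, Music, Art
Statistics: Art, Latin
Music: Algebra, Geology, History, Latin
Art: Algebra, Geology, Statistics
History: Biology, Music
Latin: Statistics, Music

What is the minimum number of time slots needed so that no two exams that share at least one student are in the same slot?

3

The cycle Art-Statistics-Latin-Music-Algebra-Art has odd length 5, so it cannot be 2-colored; at least 3 time slots are needed.
3 time slots suffice: time slot 1 → {Biology, Music, Art}; time slot 2 → {Algebra, Geology, History, Latin}; time slot 3 → {Statistics}. No two conflicting exams share a time slot.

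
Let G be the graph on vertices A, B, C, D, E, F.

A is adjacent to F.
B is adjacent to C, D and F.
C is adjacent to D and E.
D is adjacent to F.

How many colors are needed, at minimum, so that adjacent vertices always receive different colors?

B, D, F are mutually adjacent, so at least 3 colors are needed.
One proper 3-coloring: A=red, B=blue, C=green, D=red, E=red, F=green. Each edge has distinct colors on its endpoints.

3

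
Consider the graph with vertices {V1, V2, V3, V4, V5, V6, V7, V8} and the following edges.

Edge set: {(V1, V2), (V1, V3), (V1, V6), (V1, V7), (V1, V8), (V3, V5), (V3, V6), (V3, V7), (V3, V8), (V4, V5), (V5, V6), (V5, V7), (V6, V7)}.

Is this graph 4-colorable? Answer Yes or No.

Yes

The chromatic number is 4. V3, V5, V6, V7 are pairwise adjacent (a clique of size 4), so at least 4 colors are needed.
A valid assignment using 4 colors: V1=1, V2=2, V3=2, V4=2, V5=1, V6=4, V7=3, V8=3.
That is already a proper 4-coloring.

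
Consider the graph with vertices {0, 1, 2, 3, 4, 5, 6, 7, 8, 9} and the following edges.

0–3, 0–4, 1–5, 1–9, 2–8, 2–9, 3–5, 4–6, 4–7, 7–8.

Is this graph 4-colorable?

The chromatic number is 3. The cycle 9-2-8-7-4-0-3-5-1-9 has odd length 9, so it cannot be 2-colored; at least 3 colors are needed.
3 colors suffice: 0=blue, 1=red, 2=red, 3=red, 4=red, 5=blue, 6=blue, 7=green, 8=blue, 9=blue.
Since 4 ≥ 3, a proper 4-coloring certainly exists.

Yes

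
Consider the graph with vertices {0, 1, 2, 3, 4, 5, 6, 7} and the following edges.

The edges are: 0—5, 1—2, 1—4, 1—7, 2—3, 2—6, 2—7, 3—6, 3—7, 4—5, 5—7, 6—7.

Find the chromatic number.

2, 3, 6, 7 form a clique, so at least 4 colors are needed.
4 colors suffice: color a → {0, 4, 7}; color b → {2, 5}; color c → {1, 6}; color d → {3}. Every edge joins two different colors.

4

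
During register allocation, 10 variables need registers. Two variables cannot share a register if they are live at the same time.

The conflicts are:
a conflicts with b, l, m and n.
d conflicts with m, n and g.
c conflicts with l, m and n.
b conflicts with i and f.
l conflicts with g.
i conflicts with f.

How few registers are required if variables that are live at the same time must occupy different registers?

3

b, i, f pairwise conflict, so at least 3 registers are needed.
3 registers suffice: register 1 → {a, d, c, i}; register 2 → {b, l, m, n}; register 3 → {f, g}. No two conflicting variables share a register.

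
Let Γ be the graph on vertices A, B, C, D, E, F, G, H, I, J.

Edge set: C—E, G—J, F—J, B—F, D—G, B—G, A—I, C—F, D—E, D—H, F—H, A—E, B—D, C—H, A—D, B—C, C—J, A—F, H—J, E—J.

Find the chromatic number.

C, F, H, J are mutually adjacent (a clique of size 4), so at least 4 colors are needed.
One proper 4-coloring: A=3, B=4, C=3, D=1, E=2, F=2, G=2, H=4, I=1, J=1. Each edge has distinct colors on its endpoints.

4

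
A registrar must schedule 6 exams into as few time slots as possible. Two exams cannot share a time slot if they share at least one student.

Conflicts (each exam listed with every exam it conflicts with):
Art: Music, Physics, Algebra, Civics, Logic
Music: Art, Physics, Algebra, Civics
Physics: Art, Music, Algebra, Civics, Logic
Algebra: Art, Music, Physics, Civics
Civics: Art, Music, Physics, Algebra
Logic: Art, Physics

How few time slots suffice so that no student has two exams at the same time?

Art, Music, Physics, Algebra, Civics pairwise conflict, so at least 5 time slots are needed.
A valid assignment using 5 time slots: Art=1, Music=3, Physics=2, Algebra=4, Civics=5, Logic=3. Each listed conflict is separated.

5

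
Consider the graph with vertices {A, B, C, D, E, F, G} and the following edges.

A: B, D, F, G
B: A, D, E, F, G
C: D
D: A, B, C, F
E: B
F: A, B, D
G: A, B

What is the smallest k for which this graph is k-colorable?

4

A, B, D, F form a clique, so at least 4 colors are needed.
A valid assignment using 4 colors: A=2, B=1, C=1, D=3, E=2, F=4, G=3. Every edge joins two different colors.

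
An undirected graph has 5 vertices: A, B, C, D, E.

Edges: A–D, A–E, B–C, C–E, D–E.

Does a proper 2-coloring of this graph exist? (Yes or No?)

A, D, E are pairwise adjacent, so at least 3 colors are needed.
So 2 colors are not enough.

No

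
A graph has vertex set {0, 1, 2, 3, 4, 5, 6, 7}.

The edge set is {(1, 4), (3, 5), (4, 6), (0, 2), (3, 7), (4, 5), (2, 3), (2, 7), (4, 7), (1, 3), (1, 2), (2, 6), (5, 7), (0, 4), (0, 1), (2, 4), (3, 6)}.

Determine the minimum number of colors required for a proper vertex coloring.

4

0, 1, 2, 4 are mutually adjacent (a clique of size 4), so at least 4 colors are needed.
A valid assignment using 4 colors: 0=d, 1=c, 2=b, 3=a, 4=a, 5=b, 6=c, 7=c. Each edge has distinct colors on its endpoints.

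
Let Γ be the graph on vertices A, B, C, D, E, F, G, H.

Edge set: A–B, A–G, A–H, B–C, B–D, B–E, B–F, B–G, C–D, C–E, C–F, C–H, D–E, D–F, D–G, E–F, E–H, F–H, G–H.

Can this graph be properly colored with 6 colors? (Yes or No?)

The chromatic number is 5. B, C, D, E, F form a clique, so at least 5 colors are needed.
5 colors suffice: color 1 → {B, H}; color 2 → {F, G}; color 3 → {A, D}; color 4 → {E}; color 5 → {C}.
Since 6 ≥ 5, a proper 6-coloring certainly exists.

Yes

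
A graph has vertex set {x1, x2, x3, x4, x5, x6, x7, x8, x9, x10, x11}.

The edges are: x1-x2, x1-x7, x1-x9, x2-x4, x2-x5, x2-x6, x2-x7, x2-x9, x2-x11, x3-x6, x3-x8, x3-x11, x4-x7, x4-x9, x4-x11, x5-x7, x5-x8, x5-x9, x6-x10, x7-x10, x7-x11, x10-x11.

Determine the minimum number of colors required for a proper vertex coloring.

x2, x4, x7, x11 are mutually adjacent (a clique of size 4), so at least 4 colors are needed.
4 colors suffice: color 1 → {x2, x3, x10}; color 2 → {x6, x7, x8, x9}; color 3 → {x1, x5, x11}; color 4 → {x4}. Each edge has distinct colors on its endpoints.

4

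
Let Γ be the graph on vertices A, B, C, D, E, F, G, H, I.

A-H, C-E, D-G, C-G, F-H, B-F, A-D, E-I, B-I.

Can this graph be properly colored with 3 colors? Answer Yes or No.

Yes

The chromatic number is 3. The cycle B-I-E-C-G-D-A-H-F-B has odd length 9, so it cannot be 2-colored; at least 3 colors are needed.
3 colors suffice: A=red, B=blue, C=blue, D=blue, E=red, F=red, G=red, H=blue, I=green.
That is already a proper 3-coloring.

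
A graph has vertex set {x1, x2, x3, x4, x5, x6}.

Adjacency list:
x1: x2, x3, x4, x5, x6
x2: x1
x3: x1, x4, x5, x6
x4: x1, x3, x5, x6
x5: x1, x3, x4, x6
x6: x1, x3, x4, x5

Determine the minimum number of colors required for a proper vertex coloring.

5

x1, x3, x4, x5, x6 form a clique, so at least 5 colors are needed.
5 colors suffice: color 1 → {x1}; color 2 → {x2, x6}; color 3 → {x3}; color 4 → {x5}; color 5 → {x4}. Each edge has distinct colors on its endpoints.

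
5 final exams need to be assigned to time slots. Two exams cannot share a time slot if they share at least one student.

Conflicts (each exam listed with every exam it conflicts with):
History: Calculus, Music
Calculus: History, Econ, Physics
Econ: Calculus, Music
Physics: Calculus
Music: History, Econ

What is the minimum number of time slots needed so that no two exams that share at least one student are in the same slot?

2

History and Music conflict, so at least 2 time slots are needed.
2 time slots suffice: History=2, Calculus=1, Econ=2, Physics=2, Music=1. Every pair that conflicts lands in different time slots.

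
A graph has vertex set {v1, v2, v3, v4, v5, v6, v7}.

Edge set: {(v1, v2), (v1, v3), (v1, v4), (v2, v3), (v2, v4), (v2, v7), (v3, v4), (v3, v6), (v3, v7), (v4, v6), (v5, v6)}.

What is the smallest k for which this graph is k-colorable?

4

v1, v2, v3, v4 are pairwise adjacent (a clique of size 4), so at least 4 colors are needed.
One proper 4-coloring: v1=Y, v2=G, v3=R, v4=B, v5=R, v6=G, v7=B. Every edge joins two different colors.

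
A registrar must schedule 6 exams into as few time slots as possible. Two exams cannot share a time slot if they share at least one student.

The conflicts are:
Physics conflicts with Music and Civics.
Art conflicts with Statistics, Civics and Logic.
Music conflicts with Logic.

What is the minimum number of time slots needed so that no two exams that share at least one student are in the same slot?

The cycle Art-Logic-Music-Physics-Civics-Art has odd length 5, so it cannot be 2-colored; at least 3 time slots are needed.
3 time slots suffice: time slot 1 → {Art, Music}; time slot 2 → {Statistics, Civics, Logic}; time slot 3 → {Physics}. No two conflicting exams share a time slot.

3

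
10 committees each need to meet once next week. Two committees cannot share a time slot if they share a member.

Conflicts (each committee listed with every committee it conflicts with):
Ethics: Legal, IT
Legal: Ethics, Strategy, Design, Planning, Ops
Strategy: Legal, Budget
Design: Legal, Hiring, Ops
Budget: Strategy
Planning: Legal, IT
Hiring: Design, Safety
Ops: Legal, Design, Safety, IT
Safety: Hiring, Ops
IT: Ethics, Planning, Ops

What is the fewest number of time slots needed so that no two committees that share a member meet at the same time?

Legal, Design, Ops pairwise conflict, so at least 3 time slots are needed.
3 time slots suffice: time slot 1 → {Legal, Budget, Hiring, IT}; time slot 2 → {Ethics, Strategy, Planning, Ops}; time slot 3 → {Design, Safety}. No two conflicting committees share a time slot.

3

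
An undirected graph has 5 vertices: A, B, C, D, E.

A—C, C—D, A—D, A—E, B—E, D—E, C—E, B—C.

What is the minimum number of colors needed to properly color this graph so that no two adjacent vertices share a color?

4

A, C, D, E form a clique, so at least 4 colors are needed.
4 colors suffice: color red → {E}; color blue → {C}; color green → {B, D}; color yellow → {A}. No two adjacent vertices share a color.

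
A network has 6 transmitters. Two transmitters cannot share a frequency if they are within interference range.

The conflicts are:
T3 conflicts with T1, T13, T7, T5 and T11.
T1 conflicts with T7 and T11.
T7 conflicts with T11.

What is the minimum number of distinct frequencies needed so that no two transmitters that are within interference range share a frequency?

4

T3, T1, T7, T11 pairwise conflict, so at least 4 frequencies are needed.
4 frequencies suffice: frequency 1 → {T3}; frequency 2 → {T1, T13, T5}; frequency 3 → {T11}; frequency 4 → {T7}. Each listed conflict is separated.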